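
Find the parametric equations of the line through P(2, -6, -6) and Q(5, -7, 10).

Direction vector d = Q - P = (5 - 2, -7 + 6, 10 + 6) = (3, -1, 16)
Parametric form r = P + t·d:
x = 2 + 3t, y = -6 - t, z = -6 + 16t

x = 2 + 3t, y = -6 - t, z = -6 + 16t


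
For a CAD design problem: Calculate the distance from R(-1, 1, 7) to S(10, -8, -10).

d = √[(x₂-x₁)² + (y₂-y₁)² + (z₂-z₁)²]
  = √[11² + (-9)² + (-17)²]
  = √[121 + 81 + 289]
  = √491
  ≈ 22.16

22.16


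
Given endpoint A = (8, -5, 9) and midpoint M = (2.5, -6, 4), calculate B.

B = 2M - A
  = (2·2.5 - 8, 2·(-6) - (-5), 2·4 - 9)
  = (5 - 8, -12 + 5, 8 - 9)
  = (-3, -7, -1)

(-3, -7, -1)


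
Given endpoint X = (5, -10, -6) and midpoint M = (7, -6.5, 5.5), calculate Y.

Y = 2M - X
  = (2·7 - 5, 2·(-6.5) - (-10), 2·5.5 - (-6))
  = (14 - 5, -13 + 10, 11 + 6)
  = (9, -3, 17)

(9, -3, 17)


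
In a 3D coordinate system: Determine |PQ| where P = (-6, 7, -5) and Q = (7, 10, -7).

d = √[(x₂-x₁)² + (y₂-y₁)² + (z₂-z₁)²]
  = √[13² + 3² + (-2)²]
  = √[169 + 9 + 4]
  = √182
  ≈ 13.49

13.49


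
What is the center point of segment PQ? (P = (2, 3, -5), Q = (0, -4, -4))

M = ((x₁+x₂)/2, (y₁+y₂)/2, (z₁+z₂)/2)
  = ((2 + 0)/2, (3 - 4)/2, (-5 - 4)/2)
  = (2/2, -1/2, -9/2)
  = (1, -0.5, -4.5)

(1, -0.5, -4.5)


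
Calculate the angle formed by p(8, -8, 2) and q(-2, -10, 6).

p·q = 8·(-2) + (-8)·(-10) + 2·6 = -16 + 80 + 12 = 76
|p| = √(8² + (-8)² + 2²) = √132 ≈ 11.49
|q| = √((-2)² + (-10)² + 6²) = √140 ≈ 11.83
cos θ = (p·q)/(|p||q|) = 76/(11.49·11.83) ≈ 0.5591
θ = arccos(0.5591) ≈ 56.01°

56.01°


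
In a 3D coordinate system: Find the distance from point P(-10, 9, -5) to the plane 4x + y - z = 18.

distance = |a·x₀ + b·y₀ + c·z₀ - d| / √(a² + b² + c²)
  = |4·(-10) + 1·9 + (-1)·(-5) - 18| / √(4² + 1² + (-1)²)
  = |-40 + 9 + 5 - 18| / √(16 + 1 + 1)
  = |-44| / √18
  = 44 / 4.243
  ≈ 10.37

10.37


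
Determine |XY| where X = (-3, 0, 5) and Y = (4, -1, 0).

d = √[(x₂-x₁)² + (y₂-y₁)² + (z₂-z₁)²]
  = √[7² + (-1)² + (-5)²]
  = √[49 + 1 + 25]
  = √75
  ≈ 8.66

8.66


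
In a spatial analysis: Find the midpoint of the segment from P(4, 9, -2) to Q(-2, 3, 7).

M = ((x₁+x₂)/2, (y₁+y₂)/2, (z₁+z₂)/2)
  = ((4 - 2)/2, (9 + 3)/2, (-2 + 7)/2)
  = (2/2, 12/2, 5/2)
  = (1, 6, 2.5)

(1, 6, 2.5)


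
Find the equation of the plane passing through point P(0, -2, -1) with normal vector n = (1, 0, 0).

The plane through P with normal n = (a, b, c) satisfies n·(r - P) = 0,
i.e. ax + by + cz = a·x₀ + b·y₀ + c·z₀.
d = 1·0 + 0·(-2) + 0·(-1)
  = 0 + 0 + 0
  = 0
Equation: x = 0

x = 0


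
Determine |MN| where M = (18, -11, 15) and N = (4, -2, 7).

d = √[(x₂-x₁)² + (y₂-y₁)² + (z₂-z₁)²]
  = √[(-14)² + 9² + (-8)²]
  = √[196 + 81 + 64]
  = √341
  ≈ 18.47

18.47


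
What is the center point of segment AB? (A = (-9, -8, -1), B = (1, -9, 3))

M = ((x₁+x₂)/2, (y₁+y₂)/2, (z₁+z₂)/2)
  = ((-9 + 1)/2, (-8 - 9)/2, (-1 + 3)/2)
  = (-8/2, -17/2, 2/2)
  = (-4, -8.5, 1)

(-4, -8.5, 1)


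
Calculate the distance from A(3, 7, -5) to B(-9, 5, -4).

d = √[(x₂-x₁)² + (y₂-y₁)² + (z₂-z₁)²]
  = √[(-12)² + (-2)² + 1²]
  = √[144 + 4 + 1]
  = √149
  ≈ 12.21

12.21


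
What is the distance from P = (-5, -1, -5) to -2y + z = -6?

distance = |a·x₀ + b·y₀ + c·z₀ - d| / √(a² + b² + c²)
  = |0·(-5) + (-2)·(-1) + 1·(-5) - (-6)| / √(0² + (-2)² + 1²)
  = |0 + 2 - 5 + 6| / √(0 + 4 + 1)
  = |3| / √5
  = 3 / 2.236
  ≈ 1.342

1.342


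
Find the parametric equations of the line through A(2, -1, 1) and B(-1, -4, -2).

Direction vector d = B - A = (-1 - 2, -4 + 1, -2 - 1) = (-3, -3, -3)
Parametric form r = A + t·d:
x = 2 - 3t, y = -1 - 3t, z = 1 - 3t

x = 2 - 3t, y = -1 - 3t, z = 1 - 3t


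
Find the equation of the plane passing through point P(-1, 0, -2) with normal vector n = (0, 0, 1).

The plane through P with normal n = (a, b, c) satisfies n·(r - P) = 0,
i.e. ax + by + cz = a·x₀ + b·y₀ + c·z₀.
d = 0·(-1) + 0·0 + 1·(-2)
  = 0 + 0 - 2
  = -2
Equation: z = -2

z = -2


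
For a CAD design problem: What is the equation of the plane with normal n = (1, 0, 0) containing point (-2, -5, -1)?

The plane through P with normal n = (a, b, c) satisfies n·(r - P) = 0,
i.e. ax + by + cz = a·x₀ + b·y₀ + c·z₀.
d = 1·(-2) + 0·(-5) + 0·(-1)
  = -2 + 0 + 0
  = -2
Equation: x = -2

x = -2


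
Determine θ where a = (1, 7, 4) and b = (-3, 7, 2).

a·b = 1·(-3) + 7·7 + 4·2 = -3 + 49 + 8 = 54
|a| = √(1² + 7² + 4²) = √66 ≈ 8.124
|b| = √((-3)² + 7² + 2²) = √62 ≈ 7.874
cos θ = (a·b)/(|a||b|) = 54/(8.124·7.874) ≈ 0.8442
θ = arccos(0.8442) ≈ 32.42°

32.42°


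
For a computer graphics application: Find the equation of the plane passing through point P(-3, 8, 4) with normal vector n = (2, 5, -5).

The plane through P with normal n = (a, b, c) satisfies n·(r - P) = 0,
i.e. ax + by + cz = a·x₀ + b·y₀ + c·z₀.
d = 2·(-3) + 5·8 + (-5)·4
  = -6 + 40 - 20
  = 14
Equation: 2x + 5y - 5z = 14

2x + 5y - 5z = 14


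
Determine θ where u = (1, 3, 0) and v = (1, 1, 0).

u·v = 1·1 + 3·1 + 0·0 = 1 + 3 + 0 = 4
|u| = √(1² + 3² + 0²) = √10 ≈ 3.162
|v| = √(1² + 1² + 0²) = √2 ≈ 1.414
cos θ = (u·v)/(|u||v|) = 4/(3.162·1.414) ≈ 0.8944
θ = arccos(0.8944) ≈ 26.57°

26.57°


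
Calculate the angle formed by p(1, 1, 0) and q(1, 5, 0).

p·q = 1·1 + 1·5 + 0·0 = 1 + 5 + 0 = 6
|p| = √(1² + 1² + 0²) = √2 ≈ 1.414
|q| = √(1² + 5² + 0²) = √26 ≈ 5.099
cos θ = (p·q)/(|p||q|) = 6/(1.414·5.099) ≈ 0.8321
θ = arccos(0.8321) ≈ 33.69°

33.69°


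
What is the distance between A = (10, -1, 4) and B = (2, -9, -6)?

d = √[(x₂-x₁)² + (y₂-y₁)² + (z₂-z₁)²]
  = √[(-8)² + (-8)² + (-10)²]
  = √[64 + 64 + 100]
  = √228
  ≈ 15.1

15.1


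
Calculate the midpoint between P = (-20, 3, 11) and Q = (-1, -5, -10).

M = ((x₁+x₂)/2, (y₁+y₂)/2, (z₁+z₂)/2)
  = ((-20 - 1)/2, (3 - 5)/2, (11 - 10)/2)
  = (-21/2, -2/2, 1/2)
  = (-10.5, -1, 0.5)

(-10.5, -1, 0.5)


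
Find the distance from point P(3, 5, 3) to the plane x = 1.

distance = |a·x₀ + b·y₀ + c·z₀ - d| / √(a² + b² + c²)
  = |1·3 + 0·5 + 0·3 - 1| / √(1² + 0² + 0²)
  = |3 + 0 + 0 - 1| / √(1 + 0 + 0)
  = |2| / √1
  = 2 / 1
  ≈ 2

2


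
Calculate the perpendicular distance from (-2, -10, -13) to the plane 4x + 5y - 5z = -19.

distance = |a·x₀ + b·y₀ + c·z₀ - d| / √(a² + b² + c²)
  = |4·(-2) + 5·(-10) + (-5)·(-13) - (-19)| / √(4² + 5² + (-5)²)
  = |-8 - 50 + 65 + 19| / √(16 + 25 + 25)
  = |26| / √66
  = 26 / 8.124
  ≈ 3.2

3.2


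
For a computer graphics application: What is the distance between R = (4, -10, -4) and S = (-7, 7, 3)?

d = √[(x₂-x₁)² + (y₂-y₁)² + (z₂-z₁)²]
  = √[(-11)² + 17² + 7²]
  = √[121 + 289 + 49]
  = √459
  ≈ 21.42

21.42


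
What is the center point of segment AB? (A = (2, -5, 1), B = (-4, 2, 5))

M = ((x₁+x₂)/2, (y₁+y₂)/2, (z₁+z₂)/2)
  = ((2 - 4)/2, (-5 + 2)/2, (1 + 5)/2)
  = (-2/2, -3/2, 6/2)
  = (-1, -1.5, 3)

(-1, -1.5, 3)


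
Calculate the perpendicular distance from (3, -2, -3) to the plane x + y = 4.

distance = |a·x₀ + b·y₀ + c·z₀ - d| / √(a² + b² + c²)
  = |1·3 + 1·(-2) + 0·(-3) - 4| / √(1² + 1² + 0²)
  = |3 - 2 + 0 - 4| / √(1 + 1 + 0)
  = |-3| / √2
  = 3 / 1.414
  ≈ 2.121

2.121


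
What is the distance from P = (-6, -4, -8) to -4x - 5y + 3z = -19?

distance = |a·x₀ + b·y₀ + c·z₀ - d| / √(a² + b² + c²)
  = |(-4)·(-6) + (-5)·(-4) + 3·(-8) - (-19)| / √((-4)² + (-5)² + 3²)
  = |24 + 20 - 24 + 19| / √(16 + 25 + 9)
  = |39| / √50
  = 39 / 7.071
  ≈ 5.515

5.515


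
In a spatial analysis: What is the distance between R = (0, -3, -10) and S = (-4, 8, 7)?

d = √[(x₂-x₁)² + (y₂-y₁)² + (z₂-z₁)²]
  = √[(-4)² + 11² + 17²]
  = √[16 + 121 + 289]
  = √426
  ≈ 20.64

20.64


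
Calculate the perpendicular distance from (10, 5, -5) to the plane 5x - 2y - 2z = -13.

distance = |a·x₀ + b·y₀ + c·z₀ - d| / √(a² + b² + c²)
  = |5·10 + (-2)·5 + (-2)·(-5) - (-13)| / √(5² + (-2)² + (-2)²)
  = |50 - 10 + 10 + 13| / √(25 + 4 + 4)
  = |63| / √33
  = 63 / 5.745
  ≈ 10.97

10.97


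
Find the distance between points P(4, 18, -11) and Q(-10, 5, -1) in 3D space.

d = √[(x₂-x₁)² + (y₂-y₁)² + (z₂-z₁)²]
  = √[(-14)² + (-13)² + 10²]
  = √[196 + 169 + 100]
  = √465
  ≈ 21.56

21.56


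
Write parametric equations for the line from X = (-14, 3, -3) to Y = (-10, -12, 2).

Direction vector d = Y - X = (-10 + 14, -12 - 3, 2 + 3) = (4, -15, 5)
Parametric form r = X + t·d:
x = -14 + 4t, y = 3 - 15t, z = -3 + 5t

x = -14 + 4t, y = 3 - 15t, z = -3 + 5t


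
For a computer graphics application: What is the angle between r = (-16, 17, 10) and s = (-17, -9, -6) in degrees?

r·s = (-16)·(-17) + 17·(-9) + 10·(-6) = 272 - 153 - 60 = 59
|r| = √((-16)² + 17² + 10²) = √645 ≈ 25.4
|s| = √((-17)² + (-9)² + (-6)²) = √406 ≈ 20.15
cos θ = (r·s)/(|r||s|) = 59/(25.4·20.15) ≈ 0.1153
θ = arccos(0.1153) ≈ 83.38°

83.38°


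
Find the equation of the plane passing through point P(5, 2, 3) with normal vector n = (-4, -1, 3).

The plane through P with normal n = (a, b, c) satisfies n·(r - P) = 0,
i.e. ax + by + cz = a·x₀ + b·y₀ + c·z₀.
d = (-4)·5 + (-1)·2 + 3·3
  = -20 - 2 + 9
  = -13
Equation: -4x - y + 3z = -13

-4x - y + 3z = -13


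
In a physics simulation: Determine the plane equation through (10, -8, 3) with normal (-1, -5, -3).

The plane through P with normal n = (a, b, c) satisfies n·(r - P) = 0,
i.e. ax + by + cz = a·x₀ + b·y₀ + c·z₀.
d = (-1)·10 + (-5)·(-8) + (-3)·3
  = -10 + 40 - 9
  = 21
Equation: -x - 5y - 3z = 21

-x - 5y - 3z = 21


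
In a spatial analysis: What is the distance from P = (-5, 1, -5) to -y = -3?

distance = |a·x₀ + b·y₀ + c·z₀ - d| / √(a² + b² + c²)
  = |0·(-5) + (-1)·1 + 0·(-5) - (-3)| / √(0² + (-1)² + 0²)
  = |0 - 1 + 0 + 3| / √(0 + 1 + 0)
  = |2| / √1
  = 2 / 1
  ≈ 2

2


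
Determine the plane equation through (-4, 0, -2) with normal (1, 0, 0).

The plane through P with normal n = (a, b, c) satisfies n·(r - P) = 0,
i.e. ax + by + cz = a·x₀ + b·y₀ + c·z₀.
d = 1·(-4) + 0·0 + 0·(-2)
  = -4 + 0 + 0
  = -4
Equation: x = -4

x = -4


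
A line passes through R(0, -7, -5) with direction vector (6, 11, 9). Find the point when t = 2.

P(t) = R + t·d
  = (0 + 6·2, -7 + 11·2, -5 + 9·2)
  = (0 + 12, -7 + 22, -5 + 18)
  = (12, 15, 13)

(12, 15, 13)


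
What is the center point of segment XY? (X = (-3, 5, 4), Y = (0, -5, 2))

M = ((x₁+x₂)/2, (y₁+y₂)/2, (z₁+z₂)/2)
  = ((-3 + 0)/2, (5 - 5)/2, (4 + 2)/2)
  = (-3/2, 0/2, 6/2)
  = (-1.5, 0, 3)

(-1.5, 0, 3)


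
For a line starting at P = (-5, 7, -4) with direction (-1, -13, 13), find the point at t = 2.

P(t) = P + t·d
  = (-5 + (-1)·2, 7 + (-13)·2, -4 + 13·2)
  = (-5 - 2, 7 - 26, -4 + 26)
  = (-7, -19, 22)

(-7, -19, 22)


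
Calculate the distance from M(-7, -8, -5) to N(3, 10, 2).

d = √[(x₂-x₁)² + (y₂-y₁)² + (z₂-z₁)²]
  = √[10² + 18² + 7²]
  = √[100 + 324 + 49]
  = √473
  ≈ 21.75

21.75


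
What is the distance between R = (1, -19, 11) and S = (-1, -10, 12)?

d = √[(x₂-x₁)² + (y₂-y₁)² + (z₂-z₁)²]
  = √[(-2)² + 9² + 1²]
  = √[4 + 81 + 1]
  = √86
  ≈ 9.274

9.274


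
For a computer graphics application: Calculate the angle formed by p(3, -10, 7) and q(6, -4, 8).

p·q = 3·6 + (-10)·(-4) + 7·8 = 18 + 40 + 56 = 114
|p| = √(3² + (-10)² + 7²) = √158 ≈ 12.57
|q| = √(6² + (-4)² + 8²) = √116 ≈ 10.77
cos θ = (p·q)/(|p||q|) = 114/(12.57·10.77) ≈ 0.8421
θ = arccos(0.8421) ≈ 32.64°

32.64°


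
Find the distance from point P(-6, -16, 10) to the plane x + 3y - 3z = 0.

distance = |a·x₀ + b·y₀ + c·z₀ - d| / √(a² + b² + c²)
  = |1·(-6) + 3·(-16) + (-3)·10 - 0| / √(1² + 3² + (-3)²)
  = |-6 - 48 - 30 + 0| / √(1 + 9 + 9)
  = |-84| / √19
  = 84 / 4.359
  ≈ 19.27

19.27


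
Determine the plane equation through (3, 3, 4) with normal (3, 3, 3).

The plane through P with normal n = (a, b, c) satisfies n·(r - P) = 0,
i.e. ax + by + cz = a·x₀ + b·y₀ + c·z₀.
d = 3·3 + 3·3 + 3·4
  = 9 + 9 + 12
  = 30
Equation: 3x + 3y + 3z = 30

3x + 3y + 3z = 30


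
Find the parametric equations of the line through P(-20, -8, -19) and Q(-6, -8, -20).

Direction vector d = Q - P = (-6 + 20, -8 + 8, -20 + 19) = (14, 0, -1)
Parametric form r = P + t·d:
x = -20 + 14t, y = -8, z = -19 - t

x = -20 + 14t, y = -8, z = -19 - t


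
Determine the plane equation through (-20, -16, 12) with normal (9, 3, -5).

The plane through P with normal n = (a, b, c) satisfies n·(r - P) = 0,
i.e. ax + by + cz = a·x₀ + b·y₀ + c·z₀.
d = 9·(-20) + 3·(-16) + (-5)·12
  = -180 - 48 - 60
  = -288
Equation: 9x + 3y - 5z = -288

9x + 3y - 5z = -288


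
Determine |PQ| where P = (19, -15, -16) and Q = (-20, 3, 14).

d = √[(x₂-x₁)² + (y₂-y₁)² + (z₂-z₁)²]
  = √[(-39)² + 18² + 30²]
  = √[1521 + 324 + 900]
  = √2745
  ≈ 52.39

52.39


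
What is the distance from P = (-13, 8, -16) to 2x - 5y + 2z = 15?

distance = |a·x₀ + b·y₀ + c·z₀ - d| / √(a² + b² + c²)
  = |2·(-13) + (-5)·8 + 2·(-16) - 15| / √(2² + (-5)² + 2²)
  = |-26 - 40 - 32 - 15| / √(4 + 25 + 4)
  = |-113| / √33
  = 113 / 5.745
  ≈ 19.67

19.67


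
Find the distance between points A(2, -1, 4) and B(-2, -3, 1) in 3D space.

d = √[(x₂-x₁)² + (y₂-y₁)² + (z₂-z₁)²]
  = √[(-4)² + (-2)² + (-3)²]
  = √[16 + 4 + 9]
  = √29
  ≈ 5.385

5.385


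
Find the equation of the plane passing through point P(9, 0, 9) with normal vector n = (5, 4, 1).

The plane through P with normal n = (a, b, c) satisfies n·(r - P) = 0,
i.e. ax + by + cz = a·x₀ + b·y₀ + c·z₀.
d = 5·9 + 4·0 + 1·9
  = 45 + 0 + 9
  = 54
Equation: 5x + 4y + z = 54

5x + 4y + z = 54


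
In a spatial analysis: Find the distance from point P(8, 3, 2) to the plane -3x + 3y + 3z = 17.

distance = |a·x₀ + b·y₀ + c·z₀ - d| / √(a² + b² + c²)
  = |(-3)·8 + 3·3 + 3·2 - 17| / √((-3)² + 3² + 3²)
  = |-24 + 9 + 6 - 17| / √(9 + 9 + 9)
  = |-26| / √27
  = 26 / 5.196
  ≈ 5.004

5.004


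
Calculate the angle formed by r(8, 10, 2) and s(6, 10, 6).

r·s = 8·6 + 10·10 + 2·6 = 48 + 100 + 12 = 160
|r| = √(8² + 10² + 2²) = √168 ≈ 12.96
|s| = √(6² + 10² + 6²) = √172 ≈ 13.11
cos θ = (r·s)/(|r||s|) = 160/(12.96·13.11) ≈ 0.9412
θ = arccos(0.9412) ≈ 19.74°

19.74°


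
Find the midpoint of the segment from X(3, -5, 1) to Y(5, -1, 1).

M = ((x₁+x₂)/2, (y₁+y₂)/2, (z₁+z₂)/2)
  = ((3 + 5)/2, (-5 - 1)/2, (1 + 1)/2)
  = (8/2, -6/2, 2/2)
  = (4, -3, 1)

(4, -3, 1)


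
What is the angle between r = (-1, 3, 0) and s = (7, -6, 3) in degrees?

r·s = (-1)·7 + 3·(-6) + 0·3 = -7 - 18 + 0 = -25
|r| = √((-1)² + 3² + 0²) = √10 ≈ 3.162
|s| = √(7² + (-6)² + 3²) = √94 ≈ 9.695
cos θ = (r·s)/(|r||s|) = -25/(3.162·9.695) ≈ -0.8154
θ = arccos(-0.8154) ≈ 144.6°

144.6°


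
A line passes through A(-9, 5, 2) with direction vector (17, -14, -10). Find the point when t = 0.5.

P(t) = A + t·d
  = (-9 + 17·0.5, 5 + (-14)·0.5, 2 + (-10)·0.5)
  = (-9 + 8.5, 5 - 7, 2 - 5)
  = (-0.5, -2, -3)

(-0.5, -2, -3)


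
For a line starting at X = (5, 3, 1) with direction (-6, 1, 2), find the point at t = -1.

P(t) = X + t·d
  = (5 + (-6)·(-1), 3 + 1·(-1), 1 + 2·(-1))
  = (5 + 6, 3 - 1, 1 - 2)
  = (11, 2, -1)

(11, 2, -1)


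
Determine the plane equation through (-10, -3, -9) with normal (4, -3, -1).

The plane through P with normal n = (a, b, c) satisfies n·(r - P) = 0,
i.e. ax + by + cz = a·x₀ + b·y₀ + c·z₀.
d = 4·(-10) + (-3)·(-3) + (-1)·(-9)
  = -40 + 9 + 9
  = -22
Equation: 4x - 3y - z = -22

4x - 3y - z = -22


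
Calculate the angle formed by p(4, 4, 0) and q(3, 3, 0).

p·q = 4·3 + 4·3 + 0·0 = 12 + 12 + 0 = 24
|p| = √(4² + 4² + 0²) = √32 ≈ 5.657
|q| = √(3² + 3² + 0²) = √18 ≈ 4.243
cos θ = (p·q)/(|p||q|) = 24/(5.657·4.243) ≈ 1
θ = arccos(1) ≈ 0°

0°


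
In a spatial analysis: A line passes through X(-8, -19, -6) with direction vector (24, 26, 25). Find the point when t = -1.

P(t) = X + t·d
  = (-8 + 24·(-1), -19 + 26·(-1), -6 + 25·(-1))
  = (-8 - 24, -19 - 26, -6 - 25)
  = (-32, -45, -31)

(-32, -45, -31)


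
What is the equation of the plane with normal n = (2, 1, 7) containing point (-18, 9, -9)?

The plane through P with normal n = (a, b, c) satisfies n·(r - P) = 0,
i.e. ax + by + cz = a·x₀ + b·y₀ + c·z₀.
d = 2·(-18) + 1·9 + 7·(-9)
  = -36 + 9 - 63
  = -90
Equation: 2x + y + 7z = -90

2x + y + 7z = -90


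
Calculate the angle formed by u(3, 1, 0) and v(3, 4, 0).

u·v = 3·3 + 1·4 + 0·0 = 9 + 4 + 0 = 13
|u| = √(3² + 1² + 0²) = √10 ≈ 3.162
|v| = √(3² + 4² + 0²) = √25 ≈ 5
cos θ = (u·v)/(|u||v|) = 13/(3.162·5) ≈ 0.8222
θ = arccos(0.8222) ≈ 34.7°

34.7°


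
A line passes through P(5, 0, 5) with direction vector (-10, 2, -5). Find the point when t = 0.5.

P(t) = P + t·d
  = (5 + (-10)·0.5, 0 + 2·0.5, 5 + (-5)·0.5)
  = (5 - 5, 0 + 1, 5 - 2.5)
  = (0, 1, 2.5)

(0, 1, 2.5)


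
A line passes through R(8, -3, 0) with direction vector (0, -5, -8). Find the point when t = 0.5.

P(t) = R + t·d
  = (8 + 0·0.5, -3 + (-5)·0.5, 0 + (-8)·0.5)
  = (8 + 0, -3 - 2.5, 0 - 4)
  = (8, -5.5, -4)

(8, -5.5, -4)


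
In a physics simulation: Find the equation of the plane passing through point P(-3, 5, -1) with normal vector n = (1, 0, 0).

The plane through P with normal n = (a, b, c) satisfies n·(r - P) = 0,
i.e. ax + by + cz = a·x₀ + b·y₀ + c·z₀.
d = 1·(-3) + 0·5 + 0·(-1)
  = -3 + 0 + 0
  = -3
Equation: x = -3

x = -3


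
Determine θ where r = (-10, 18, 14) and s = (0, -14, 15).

r·s = (-10)·0 + 18·(-14) + 14·15 = 0 - 252 + 210 = -42
|r| = √((-10)² + 18² + 14²) = √620 ≈ 24.9
|s| = √(0² + (-14)² + 15²) = √421 ≈ 20.52
cos θ = (r·s)/(|r||s|) = -42/(24.9·20.52) ≈ -0.08221
θ = arccos(-0.08221) ≈ 94.72°

94.72°


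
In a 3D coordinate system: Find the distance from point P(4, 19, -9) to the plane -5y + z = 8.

distance = |a·x₀ + b·y₀ + c·z₀ - d| / √(a² + b² + c²)
  = |0·4 + (-5)·19 + 1·(-9) - 8| / √(0² + (-5)² + 1²)
  = |0 - 95 - 9 - 8| / √(0 + 25 + 1)
  = |-112| / √26
  = 112 / 5.099
  ≈ 21.97

21.97


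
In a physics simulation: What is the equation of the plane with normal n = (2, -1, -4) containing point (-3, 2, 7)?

The plane through P with normal n = (a, b, c) satisfies n·(r - P) = 0,
i.e. ax + by + cz = a·x₀ + b·y₀ + c·z₀.
d = 2·(-3) + (-1)·2 + (-4)·7
  = -6 - 2 - 28
  = -36
Equation: 2x - y - 4z = -36

2x - y - 4z = -36


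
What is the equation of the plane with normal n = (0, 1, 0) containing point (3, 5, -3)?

The plane through P with normal n = (a, b, c) satisfies n·(r - P) = 0,
i.e. ax + by + cz = a·x₀ + b·y₀ + c·z₀.
d = 0·3 + 1·5 + 0·(-3)
  = 0 + 5 + 0
  = 5
Equation: y = 5

y = 5


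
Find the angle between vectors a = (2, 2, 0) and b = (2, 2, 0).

a·b = 2·2 + 2·2 + 0·0 = 4 + 4 + 0 = 8
|a| = √(2² + 2² + 0²) = √8 ≈ 2.828
|b| = √(2² + 2² + 0²) = √8 ≈ 2.828
cos θ = (a·b)/(|a||b|) = 8/(2.828·2.828) ≈ 1
θ = arccos(1) ≈ 0°

0°


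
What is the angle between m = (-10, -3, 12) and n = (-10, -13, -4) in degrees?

m·n = (-10)·(-10) + (-3)·(-13) + 12·(-4) = 100 + 39 - 48 = 91
|m| = √((-10)² + (-3)² + 12²) = √253 ≈ 15.91
|n| = √((-10)² + (-13)² + (-4)²) = √285 ≈ 16.88
cos θ = (m·n)/(|m||n|) = 91/(15.91·16.88) ≈ 0.3389
θ = arccos(0.3389) ≈ 70.19°

70.19°


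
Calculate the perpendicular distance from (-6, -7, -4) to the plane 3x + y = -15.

distance = |a·x₀ + b·y₀ + c·z₀ - d| / √(a² + b² + c²)
  = |3·(-6) + 1·(-7) + 0·(-4) - (-15)| / √(3² + 1² + 0²)
  = |-18 - 7 + 0 + 15| / √(9 + 1 + 0)
  = |-10| / √10
  = 10 / 3.162
  ≈ 3.162

3.162


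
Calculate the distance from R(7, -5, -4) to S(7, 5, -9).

d = √[(x₂-x₁)² + (y₂-y₁)² + (z₂-z₁)²]
  = √[0² + 10² + (-5)²]
  = √[0 + 100 + 25]
  = √125
  ≈ 11.18

11.18


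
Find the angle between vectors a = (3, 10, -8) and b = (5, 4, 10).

a·b = 3·5 + 10·4 + (-8)·10 = 15 + 40 - 80 = -25
|a| = √(3² + 10² + (-8)²) = √173 ≈ 13.15
|b| = √(5² + 4² + 10²) = √141 ≈ 11.87
cos θ = (a·b)/(|a||b|) = -25/(13.15·11.87) ≈ -0.1601
θ = arccos(-0.1601) ≈ 99.21°

99.21°


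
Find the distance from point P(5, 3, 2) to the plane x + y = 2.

distance = |a·x₀ + b·y₀ + c·z₀ - d| / √(a² + b² + c²)
  = |1·5 + 1·3 + 0·2 - 2| / √(1² + 1² + 0²)
  = |5 + 3 + 0 - 2| / √(1 + 1 + 0)
  = |6| / √2
  = 6 / 1.414
  ≈ 4.243

4.243


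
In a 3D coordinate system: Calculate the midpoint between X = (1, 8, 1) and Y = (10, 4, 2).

M = ((x₁+x₂)/2, (y₁+y₂)/2, (z₁+z₂)/2)
  = ((1 + 10)/2, (8 + 4)/2, (1 + 2)/2)
  = (11/2, 12/2, 3/2)
  = (5.5, 6, 1.5)

(5.5, 6, 1.5)


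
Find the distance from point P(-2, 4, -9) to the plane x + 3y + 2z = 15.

distance = |a·x₀ + b·y₀ + c·z₀ - d| / √(a² + b² + c²)
  = |1·(-2) + 3·4 + 2·(-9) - 15| / √(1² + 3² + 2²)
  = |-2 + 12 - 18 - 15| / √(1 + 9 + 4)
  = |-23| / √14
  = 23 / 3.742
  ≈ 6.147

6.147


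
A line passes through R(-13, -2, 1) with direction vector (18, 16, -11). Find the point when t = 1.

P(t) = R + t·d
  = (-13 + 18·1, -2 + 16·1, 1 + (-11)·1)
  = (-13 + 18, -2 + 16, 1 - 11)
  = (5, 14, -10)

(5, 14, -10)


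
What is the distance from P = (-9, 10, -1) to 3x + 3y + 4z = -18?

distance = |a·x₀ + b·y₀ + c·z₀ - d| / √(a² + b² + c²)
  = |3·(-9) + 3·10 + 4·(-1) - (-18)| / √(3² + 3² + 4²)
  = |-27 + 30 - 4 + 18| / √(9 + 9 + 16)
  = |17| / √34
  = 17 / 5.831
  ≈ 2.915

2.915


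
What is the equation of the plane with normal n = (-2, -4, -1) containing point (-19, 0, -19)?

The plane through P with normal n = (a, b, c) satisfies n·(r - P) = 0,
i.e. ax + by + cz = a·x₀ + b·y₀ + c·z₀.
d = (-2)·(-19) + (-4)·0 + (-1)·(-19)
  = 38 + 0 + 19
  = 57
Equation: -2x - 4y - z = 57

-2x - 4y - z = 57


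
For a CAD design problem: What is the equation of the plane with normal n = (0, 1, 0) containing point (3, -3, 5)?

The plane through P with normal n = (a, b, c) satisfies n·(r - P) = 0,
i.e. ax + by + cz = a·x₀ + b·y₀ + c·z₀.
d = 0·3 + 1·(-3) + 0·5
  = 0 - 3 + 0
  = -3
Equation: y = -3

y = -3


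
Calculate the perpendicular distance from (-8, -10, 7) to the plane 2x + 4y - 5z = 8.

distance = |a·x₀ + b·y₀ + c·z₀ - d| / √(a² + b² + c²)
  = |2·(-8) + 4·(-10) + (-5)·7 - 8| / √(2² + 4² + (-5)²)
  = |-16 - 40 - 35 - 8| / √(4 + 16 + 25)
  = |-99| / √45
  = 99 / 6.708
  ≈ 14.76

14.76


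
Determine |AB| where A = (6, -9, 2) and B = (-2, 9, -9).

d = √[(x₂-x₁)² + (y₂-y₁)² + (z₂-z₁)²]
  = √[(-8)² + 18² + (-11)²]
  = √[64 + 324 + 121]
  = √509
  ≈ 22.56

22.56


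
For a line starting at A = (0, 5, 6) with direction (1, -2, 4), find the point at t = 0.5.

P(t) = A + t·d
  = (0 + 1·0.5, 5 + (-2)·0.5, 6 + 4·0.5)
  = (0 + 0.5, 5 - 1, 6 + 2)
  = (0.5, 4, 8)

(0.5, 4, 8)


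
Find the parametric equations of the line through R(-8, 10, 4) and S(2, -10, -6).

Direction vector d = S - R = (2 + 8, -10 - 10, -6 - 4) = (10, -20, -10)
Parametric form r = R + t·d:
x = -8 + 10t, y = 10 - 20t, z = 4 - 10t

x = -8 + 10t, y = 10 - 20t, z = 4 - 10t


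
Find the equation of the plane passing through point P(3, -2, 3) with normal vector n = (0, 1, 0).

The plane through P with normal n = (a, b, c) satisfies n·(r - P) = 0,
i.e. ax + by + cz = a·x₀ + b·y₀ + c·z₀.
d = 0·3 + 1·(-2) + 0·3
  = 0 - 2 + 0
  = -2
Equation: y = -2

y = -2


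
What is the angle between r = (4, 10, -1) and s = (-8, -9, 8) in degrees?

r·s = 4·(-8) + 10·(-9) + (-1)·8 = -32 - 90 - 8 = -130
|r| = √(4² + 10² + (-1)²) = √117 ≈ 10.82
|s| = √((-8)² + (-9)² + 8²) = √209 ≈ 14.46
cos θ = (r·s)/(|r||s|) = -130/(10.82·14.46) ≈ -0.8313
θ = arccos(-0.8313) ≈ 146.2°

146.2°


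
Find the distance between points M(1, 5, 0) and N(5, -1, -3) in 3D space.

d = √[(x₂-x₁)² + (y₂-y₁)² + (z₂-z₁)²]
  = √[4² + (-6)² + (-3)²]
  = √[16 + 36 + 9]
  = √61
  ≈ 7.81

7.81


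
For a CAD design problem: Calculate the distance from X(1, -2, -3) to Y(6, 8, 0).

d = √[(x₂-x₁)² + (y₂-y₁)² + (z₂-z₁)²]
  = √[5² + 10² + 3²]
  = √[25 + 100 + 9]
  = √134
  ≈ 11.58

11.58


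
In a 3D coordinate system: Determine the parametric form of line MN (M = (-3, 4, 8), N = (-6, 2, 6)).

Direction vector d = N - M = (-6 + 3, 2 - 4, 6 - 8) = (-3, -2, -2)
Parametric form r = M + t·d:
x = -3 - 3t, y = 4 - 2t, z = 8 - 2t

x = -3 - 3t, y = 4 - 2t, z = 8 - 2t


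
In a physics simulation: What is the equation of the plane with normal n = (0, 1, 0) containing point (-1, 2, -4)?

The plane through P with normal n = (a, b, c) satisfies n·(r - P) = 0,
i.e. ax + by + cz = a·x₀ + b·y₀ + c·z₀.
d = 0·(-1) + 1·2 + 0·(-4)
  = 0 + 2 + 0
  = 2
Equation: y = 2

y = 2


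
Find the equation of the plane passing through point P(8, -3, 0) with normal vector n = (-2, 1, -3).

The plane through P with normal n = (a, b, c) satisfies n·(r - P) = 0,
i.e. ax + by + cz = a·x₀ + b·y₀ + c·z₀.
d = (-2)·8 + 1·(-3) + (-3)·0
  = -16 - 3 + 0
  = -19
Equation: -2x + y - 3z = -19

-2x + y - 3z = -19


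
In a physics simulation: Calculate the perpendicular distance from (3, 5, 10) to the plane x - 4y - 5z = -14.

distance = |a·x₀ + b·y₀ + c·z₀ - d| / √(a² + b² + c²)
  = |1·3 + (-4)·5 + (-5)·10 - (-14)| / √(1² + (-4)² + (-5)²)
  = |3 - 20 - 50 + 14| / √(1 + 16 + 25)
  = |-53| / √42
  = 53 / 6.481
  ≈ 8.178

8.178


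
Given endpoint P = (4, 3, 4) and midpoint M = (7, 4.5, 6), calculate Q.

Q = 2M - P
  = (2·7 - 4, 2·4.5 - 3, 2·6 - 4)
  = (14 - 4, 9 - 3, 12 - 4)
  = (10, 6, 8)

(10, 6, 8)


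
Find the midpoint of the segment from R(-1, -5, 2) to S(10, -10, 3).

M = ((x₁+x₂)/2, (y₁+y₂)/2, (z₁+z₂)/2)
  = ((-1 + 10)/2, (-5 - 10)/2, (2 + 3)/2)
  = (9/2, -15/2, 5/2)
  = (4.5, -7.5, 2.5)

(4.5, -7.5, 2.5)


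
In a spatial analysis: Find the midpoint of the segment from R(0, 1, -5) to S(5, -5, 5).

M = ((x₁+x₂)/2, (y₁+y₂)/2, (z₁+z₂)/2)
  = ((0 + 5)/2, (1 - 5)/2, (-5 + 5)/2)
  = (5/2, -4/2, 0/2)
  = (2.5, -2, 0)

(2.5, -2, 0)


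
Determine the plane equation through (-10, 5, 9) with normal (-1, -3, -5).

The plane through P with normal n = (a, b, c) satisfies n·(r - P) = 0,
i.e. ax + by + cz = a·x₀ + b·y₀ + c·z₀.
d = (-1)·(-10) + (-3)·5 + (-5)·9
  = 10 - 15 - 45
  = -50
Equation: -x - 3y - 5z = -50

-x - 3y - 5z = -50


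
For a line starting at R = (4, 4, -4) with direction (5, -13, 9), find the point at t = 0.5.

P(t) = R + t·d
  = (4 + 5·0.5, 4 + (-13)·0.5, -4 + 9·0.5)
  = (4 + 2.5, 4 - 6.5, -4 + 4.5)
  = (6.5, -2.5, 0.5)

(6.5, -2.5, 0.5)


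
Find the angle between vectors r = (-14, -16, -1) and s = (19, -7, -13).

r·s = (-14)·19 + (-16)·(-7) + (-1)·(-13) = -266 + 112 + 13 = -141
|r| = √((-14)² + (-16)² + (-1)²) = √453 ≈ 21.28
|s| = √(19² + (-7)² + (-13)²) = √579 ≈ 24.06
cos θ = (r·s)/(|r||s|) = -141/(21.28·24.06) ≈ -0.2753
θ = arccos(-0.2753) ≈ 106°

106°


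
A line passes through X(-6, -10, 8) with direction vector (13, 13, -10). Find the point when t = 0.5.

P(t) = X + t·d
  = (-6 + 13·0.5, -10 + 13·0.5, 8 + (-10)·0.5)
  = (-6 + 6.5, -10 + 6.5, 8 - 5)
  = (0.5, -3.5, 3)

(0.5, -3.5, 3)


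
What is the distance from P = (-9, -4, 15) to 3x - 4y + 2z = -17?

distance = |a·x₀ + b·y₀ + c·z₀ - d| / √(a² + b² + c²)
  = |3·(-9) + (-4)·(-4) + 2·15 - (-17)| / √(3² + (-4)² + 2²)
  = |-27 + 16 + 30 + 17| / √(9 + 16 + 4)
  = |36| / √29
  = 36 / 5.385
  ≈ 6.685

6.685


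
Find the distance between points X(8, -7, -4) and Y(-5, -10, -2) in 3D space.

d = √[(x₂-x₁)² + (y₂-y₁)² + (z₂-z₁)²]
  = √[(-13)² + (-3)² + 2²]
  = √[169 + 9 + 4]
  = √182
  ≈ 13.49

13.49


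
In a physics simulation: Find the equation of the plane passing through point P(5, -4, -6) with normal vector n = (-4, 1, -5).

The plane through P with normal n = (a, b, c) satisfies n·(r - P) = 0,
i.e. ax + by + cz = a·x₀ + b·y₀ + c·z₀.
d = (-4)·5 + 1·(-4) + (-5)·(-6)
  = -20 - 4 + 30
  = 6
Equation: -4x + y - 5z = 6

-4x + y - 5z = 6


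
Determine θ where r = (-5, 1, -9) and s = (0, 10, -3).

r·s = (-5)·0 + 1·10 + (-9)·(-3) = 0 + 10 + 27 = 37
|r| = √((-5)² + 1² + (-9)²) = √107 ≈ 10.34
|s| = √(0² + 10² + (-3)²) = √109 ≈ 10.44
cos θ = (r·s)/(|r||s|) = 37/(10.34·10.44) ≈ 0.3426
θ = arccos(0.3426) ≈ 69.96°

69.96°


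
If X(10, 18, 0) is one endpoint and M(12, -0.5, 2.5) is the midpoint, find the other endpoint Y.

Y = 2M - X
  = (2·12 - 10, 2·(-0.5) - 18, 2·2.5 - 0)
  = (24 - 10, -1 - 18, 5 + 0)
  = (14, -19, 5)

(14, -19, 5)


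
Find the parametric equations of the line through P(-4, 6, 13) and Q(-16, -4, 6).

Direction vector d = Q - P = (-16 + 4, -4 - 6, 6 - 13) = (-12, -10, -7)
Parametric form r = P + t·d:
x = -4 - 12t, y = 6 - 10t, z = 13 - 7t

x = -4 - 12t, y = 6 - 10t, z = 13 - 7t


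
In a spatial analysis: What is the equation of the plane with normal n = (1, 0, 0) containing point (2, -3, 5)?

The plane through P with normal n = (a, b, c) satisfies n·(r - P) = 0,
i.e. ax + by + cz = a·x₀ + b·y₀ + c·z₀.
d = 1·2 + 0·(-3) + 0·5
  = 2 + 0 + 0
  = 2
Equation: x = 2

x = 2


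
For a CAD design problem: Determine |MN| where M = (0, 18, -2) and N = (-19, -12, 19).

d = √[(x₂-x₁)² + (y₂-y₁)² + (z₂-z₁)²]
  = √[(-19)² + (-30)² + 21²]
  = √[361 + 900 + 441]
  = √1702
  ≈ 41.26

41.26


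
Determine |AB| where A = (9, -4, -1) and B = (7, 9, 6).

d = √[(x₂-x₁)² + (y₂-y₁)² + (z₂-z₁)²]
  = √[(-2)² + 13² + 7²]
  = √[4 + 169 + 49]
  = √222
  ≈ 14.9

14.9


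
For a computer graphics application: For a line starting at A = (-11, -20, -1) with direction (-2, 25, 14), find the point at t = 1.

P(t) = A + t·d
  = (-11 + (-2)·1, -20 + 25·1, -1 + 14·1)
  = (-11 - 2, -20 + 25, -1 + 14)
  = (-13, 5, 13)

(-13, 5, 13)


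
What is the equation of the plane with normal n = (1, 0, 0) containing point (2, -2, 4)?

The plane through P with normal n = (a, b, c) satisfies n·(r - P) = 0,
i.e. ax + by + cz = a·x₀ + b·y₀ + c·z₀.
d = 1·2 + 0·(-2) + 0·4
  = 2 + 0 + 0
  = 2
Equation: x = 2

x = 2


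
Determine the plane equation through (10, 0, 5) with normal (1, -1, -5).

The plane through P with normal n = (a, b, c) satisfies n·(r - P) = 0,
i.e. ax + by + cz = a·x₀ + b·y₀ + c·z₀.
d = 1·10 + (-1)·0 + (-5)·5
  = 10 + 0 - 25
  = -15
Equation: x - y - 5z = -15

x - y - 5z = -15


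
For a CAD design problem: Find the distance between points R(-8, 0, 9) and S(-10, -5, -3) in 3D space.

d = √[(x₂-x₁)² + (y₂-y₁)² + (z₂-z₁)²]
  = √[(-2)² + (-5)² + (-12)²]
  = √[4 + 25 + 144]
  = √173
  ≈ 13.15

13.15


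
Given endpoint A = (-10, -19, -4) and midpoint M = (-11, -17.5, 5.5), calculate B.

B = 2M - A
  = (2·(-11) - (-10), 2·(-17.5) - (-19), 2·5.5 - (-4))
  = (-22 + 10, -35 + 19, 11 + 4)
  = (-12, -16, 15)

(-12, -16, 15)


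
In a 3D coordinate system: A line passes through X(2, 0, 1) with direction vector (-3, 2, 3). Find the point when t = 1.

P(t) = X + t·d
  = (2 + (-3)·1, 0 + 2·1, 1 + 3·1)
  = (2 - 3, 0 + 2, 1 + 3)
  = (-1, 2, 4)

(-1, 2, 4)


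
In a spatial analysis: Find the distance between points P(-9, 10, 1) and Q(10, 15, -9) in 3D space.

d = √[(x₂-x₁)² + (y₂-y₁)² + (z₂-z₁)²]
  = √[19² + 5² + (-10)²]
  = √[361 + 25 + 100]
  = √486
  ≈ 22.05

22.05


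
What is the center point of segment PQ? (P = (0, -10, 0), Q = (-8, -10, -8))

M = ((x₁+x₂)/2, (y₁+y₂)/2, (z₁+z₂)/2)
  = ((0 - 8)/2, (-10 - 10)/2, (0 - 8)/2)
  = (-8/2, -20/2, -8/2)
  = (-4, -10, -4)

(-4, -10, -4)


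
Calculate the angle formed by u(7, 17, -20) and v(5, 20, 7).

u·v = 7·5 + 17·20 + (-20)·7 = 35 + 340 - 140 = 235
|u| = √(7² + 17² + (-20)²) = √738 ≈ 27.17
|v| = √(5² + 20² + 7²) = √474 ≈ 21.77
cos θ = (u·v)/(|u||v|) = 235/(27.17·21.77) ≈ 0.3973
θ = arccos(0.3973) ≈ 66.59°

66.59°


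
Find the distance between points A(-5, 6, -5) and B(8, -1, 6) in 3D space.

d = √[(x₂-x₁)² + (y₂-y₁)² + (z₂-z₁)²]
  = √[13² + (-7)² + 11²]
  = √[169 + 49 + 121]
  = √339
  ≈ 18.41

18.41


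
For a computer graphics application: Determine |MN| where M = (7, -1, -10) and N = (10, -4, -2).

d = √[(x₂-x₁)² + (y₂-y₁)² + (z₂-z₁)²]
  = √[3² + (-3)² + 8²]
  = √[9 + 9 + 64]
  = √82
  ≈ 9.055

9.055


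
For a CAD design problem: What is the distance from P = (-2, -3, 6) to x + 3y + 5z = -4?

distance = |a·x₀ + b·y₀ + c·z₀ - d| / √(a² + b² + c²)
  = |1·(-2) + 3·(-3) + 5·6 - (-4)| / √(1² + 3² + 5²)
  = |-2 - 9 + 30 + 4| / √(1 + 9 + 25)
  = |23| / √35
  = 23 / 5.916
  ≈ 3.888

3.888


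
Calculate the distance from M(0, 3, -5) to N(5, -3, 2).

d = √[(x₂-x₁)² + (y₂-y₁)² + (z₂-z₁)²]
  = √[5² + (-6)² + 7²]
  = √[25 + 36 + 49]
  = √110
  ≈ 10.49

10.49


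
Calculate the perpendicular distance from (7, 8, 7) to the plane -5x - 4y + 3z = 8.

distance = |a·x₀ + b·y₀ + c·z₀ - d| / √(a² + b² + c²)
  = |(-5)·7 + (-4)·8 + 3·7 - 8| / √((-5)² + (-4)² + 3²)
  = |-35 - 32 + 21 - 8| / √(25 + 16 + 9)
  = |-54| / √50
  = 54 / 7.071
  ≈ 7.637

7.637


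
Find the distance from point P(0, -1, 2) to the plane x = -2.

distance = |a·x₀ + b·y₀ + c·z₀ - d| / √(a² + b² + c²)
  = |1·0 + 0·(-1) + 0·2 - (-2)| / √(1² + 0² + 0²)
  = |0 + 0 + 0 + 2| / √(1 + 0 + 0)
  = |2| / √1
  = 2 / 1
  ≈ 2

2


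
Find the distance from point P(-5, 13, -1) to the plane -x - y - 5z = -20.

distance = |a·x₀ + b·y₀ + c·z₀ - d| / √(a² + b² + c²)
  = |(-1)·(-5) + (-1)·13 + (-5)·(-1) - (-20)| / √((-1)² + (-1)² + (-5)²)
  = |5 - 13 + 5 + 20| / √(1 + 1 + 25)
  = |17| / √27
  = 17 / 5.196
  ≈ 3.272

3.272


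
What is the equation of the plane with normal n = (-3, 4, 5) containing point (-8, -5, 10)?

The plane through P with normal n = (a, b, c) satisfies n·(r - P) = 0,
i.e. ax + by + cz = a·x₀ + b·y₀ + c·z₀.
d = (-3)·(-8) + 4·(-5) + 5·10
  = 24 - 20 + 50
  = 54
Equation: -3x + 4y + 5z = 54

-3x + 4y + 5z = 54


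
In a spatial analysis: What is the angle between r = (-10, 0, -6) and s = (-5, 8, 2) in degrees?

r·s = (-10)·(-5) + 0·8 + (-6)·2 = 50 + 0 - 12 = 38
|r| = √((-10)² + 0² + (-6)²) = √136 ≈ 11.66
|s| = √((-5)² + 8² + 2²) = √93 ≈ 9.644
cos θ = (r·s)/(|r||s|) = 38/(11.66·9.644) ≈ 0.3379
θ = arccos(0.3379) ≈ 70.25°

70.25°


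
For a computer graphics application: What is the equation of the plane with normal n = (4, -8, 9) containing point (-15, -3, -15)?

The plane through P with normal n = (a, b, c) satisfies n·(r - P) = 0,
i.e. ax + by + cz = a·x₀ + b·y₀ + c·z₀.
d = 4·(-15) + (-8)·(-3) + 9·(-15)
  = -60 + 24 - 135
  = -171
Equation: 4x - 8y + 9z = -171

4x - 8y + 9z = -171


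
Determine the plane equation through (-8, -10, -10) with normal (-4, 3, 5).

The plane through P with normal n = (a, b, c) satisfies n·(r - P) = 0,
i.e. ax + by + cz = a·x₀ + b·y₀ + c·z₀.
d = (-4)·(-8) + 3·(-10) + 5·(-10)
  = 32 - 30 - 50
  = -48
Equation: -4x + 3y + 5z = -48

-4x + 3y + 5z = -48


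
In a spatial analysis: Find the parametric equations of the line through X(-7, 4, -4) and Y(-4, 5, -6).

Direction vector d = Y - X = (-4 + 7, 5 - 4, -6 + 4) = (3, 1, -2)
Parametric form r = X + t·d:
x = -7 + 3t, y = 4 + t, z = -4 - 2t

x = -7 + 3t, y = 4 + t, z = -4 - 2t


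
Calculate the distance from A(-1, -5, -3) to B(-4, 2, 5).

d = √[(x₂-x₁)² + (y₂-y₁)² + (z₂-z₁)²]
  = √[(-3)² + 7² + 8²]
  = √[9 + 49 + 64]
  = √122
  ≈ 11.05

11.05


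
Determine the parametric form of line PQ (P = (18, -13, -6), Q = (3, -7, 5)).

Direction vector d = Q - P = (3 - 18, -7 + 13, 5 + 6) = (-15, 6, 11)
Parametric form r = P + t·d:
x = 18 - 15t, y = -13 + 6t, z = -6 + 11t

x = 18 - 15t, y = -13 + 6t, z = -6 + 11t


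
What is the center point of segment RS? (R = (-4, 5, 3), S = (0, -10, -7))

M = ((x₁+x₂)/2, (y₁+y₂)/2, (z₁+z₂)/2)
  = ((-4 + 0)/2, (5 - 10)/2, (3 - 7)/2)
  = (-4/2, -5/2, -4/2)
  = (-2, -2.5, -2)

(-2, -2.5, -2)


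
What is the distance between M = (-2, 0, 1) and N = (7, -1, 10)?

d = √[(x₂-x₁)² + (y₂-y₁)² + (z₂-z₁)²]
  = √[9² + (-1)² + 9²]
  = √[81 + 1 + 81]
  = √163
  ≈ 12.77

12.77


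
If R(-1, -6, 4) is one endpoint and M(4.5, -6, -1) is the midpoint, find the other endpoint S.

S = 2M - R
  = (2·4.5 - (-1), 2·(-6) - (-6), 2·(-1) - 4)
  = (9 + 1, -12 + 6, -2 - 4)
  = (10, -6, -6)

(10, -6, -6)


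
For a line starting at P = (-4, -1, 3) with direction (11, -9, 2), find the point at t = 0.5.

P(t) = P + t·d
  = (-4 + 11·0.5, -1 + (-9)·0.5, 3 + 2·0.5)
  = (-4 + 5.5, -1 - 4.5, 3 + 1)
  = (1.5, -5.5, 4)

(1.5, -5.5, 4)


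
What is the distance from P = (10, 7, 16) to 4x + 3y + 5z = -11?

distance = |a·x₀ + b·y₀ + c·z₀ - d| / √(a² + b² + c²)
  = |4·10 + 3·7 + 5·16 - (-11)| / √(4² + 3² + 5²)
  = |40 + 21 + 80 + 11| / √(16 + 9 + 25)
  = |152| / √50
  = 152 / 7.071
  ≈ 21.5

21.5


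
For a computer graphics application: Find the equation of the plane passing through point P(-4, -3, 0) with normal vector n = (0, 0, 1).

The plane through P with normal n = (a, b, c) satisfies n·(r - P) = 0,
i.e. ax + by + cz = a·x₀ + b·y₀ + c·z₀.
d = 0·(-4) + 0·(-3) + 1·0
  = 0 + 0 + 0
  = 0
Equation: z = 0

z = 0


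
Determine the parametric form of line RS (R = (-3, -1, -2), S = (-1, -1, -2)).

Direction vector d = S - R = (-1 + 3, -1 + 1, -2 + 2) = (2, 0, 0)
Parametric form r = R + t·d:
x = -3 + 2t, y = -1, z = -2

x = -3 + 2t, y = -1, z = -2


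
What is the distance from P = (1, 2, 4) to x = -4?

distance = |a·x₀ + b·y₀ + c·z₀ - d| / √(a² + b² + c²)
  = |1·1 + 0·2 + 0·4 - (-4)| / √(1² + 0² + 0²)
  = |1 + 0 + 0 + 4| / √(1 + 0 + 0)
  = |5| / √1
  = 5 / 1
  ≈ 5

5


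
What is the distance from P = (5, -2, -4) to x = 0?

distance = |a·x₀ + b·y₀ + c·z₀ - d| / √(a² + b² + c²)
  = |1·5 + 0·(-2) + 0·(-4) - 0| / √(1² + 0² + 0²)
  = |5 + 0 + 0 + 0| / √(1 + 0 + 0)
  = |5| / √1
  = 5 / 1
  ≈ 5

5


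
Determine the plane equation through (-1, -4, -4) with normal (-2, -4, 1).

The plane through P with normal n = (a, b, c) satisfies n·(r - P) = 0,
i.e. ax + by + cz = a·x₀ + b·y₀ + c·z₀.
d = (-2)·(-1) + (-4)·(-4) + 1·(-4)
  = 2 + 16 - 4
  = 14
Equation: -2x - 4y + z = 14

-2x - 4y + z = 14
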